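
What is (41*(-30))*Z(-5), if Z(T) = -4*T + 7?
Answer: -33210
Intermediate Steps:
Z(T) = 7 - 4*T
(41*(-30))*Z(-5) = (41*(-30))*(7 - 4*(-5)) = -1230*(7 + 20) = -1230*27 = -33210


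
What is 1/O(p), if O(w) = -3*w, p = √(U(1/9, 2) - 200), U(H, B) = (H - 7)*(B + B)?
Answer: I*√2/64 ≈ 0.022097*I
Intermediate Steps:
U(H, B) = 2*B*(-7 + H) (U(H, B) = (-7 + H)*(2*B) = 2*B*(-7 + H))
p = 32*I*√2/3 (p = √(2*2*(-7 + 1/9) - 200) = √(2*2*(-7 + ⅑) - 200) = √(2*2*(-62/9) - 200) = √(-248/9 - 200) = √(-2048/9) = 32*I*√2/3 ≈ 15.085*I)
1/O(p) = 1/(-32*I*√2) = I*√2/64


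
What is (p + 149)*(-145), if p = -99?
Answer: -7250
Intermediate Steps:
(p + 149)*(-145) = (-99 + 149)*(-145) = 50*(-145) = -7250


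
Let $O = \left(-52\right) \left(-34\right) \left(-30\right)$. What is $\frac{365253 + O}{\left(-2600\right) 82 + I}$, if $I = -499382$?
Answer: $- \frac{312213}{712582} \approx -0.43814$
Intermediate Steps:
$O = -53040$ ($O = 1768 \left(-30\right) = -53040$)
$\frac{365253 + O}{\left(-2600\right) 82 + I} = \frac{365253 - 53040}{\left(-2600\right) 82 - 499382} = \frac{312213}{-213200 - 499382} = \frac{312213}{-712582} = 312213 \left(- \frac{1}{712582}\right) = - \frac{312213}{712582}$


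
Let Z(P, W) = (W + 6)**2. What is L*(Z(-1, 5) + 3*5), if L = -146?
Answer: -19856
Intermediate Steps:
Z(P, W) = (6 + W)**2
L*(Z(-1, 5) + 3*5) = -146*((6 + 5)**2 + 3*5) = -146*(11**2 + 15) = -146*(121 + 15) = -146*136 = -19856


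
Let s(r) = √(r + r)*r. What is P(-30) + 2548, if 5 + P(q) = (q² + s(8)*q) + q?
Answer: 2453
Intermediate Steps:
s(r) = √2*r^(3/2) (s(r) = √(2*r)*r = (√2*√r)*r = √2*r^(3/2))
P(q) = -5 + q² + 33*q (P(q) = -5 + ((q² + (√2*8^(3/2))*q) + q) = -5 + ((q² + (√2*(16*√2))*q) + q) = -5 + ((q² + 32*q) + q) = -5 + (q² + 33*q) = -5 + q² + 33*q)
P(-30) + 2548 = (-5 + (-30)² + 33*(-30)) + 2548 = (-5 + 900 - 990) + 2548 = -95 + 2548 = 2453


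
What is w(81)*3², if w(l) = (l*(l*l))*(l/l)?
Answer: 4782969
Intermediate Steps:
w(l) = l³ (w(l) = (l*l²)*1 = l³*1 = l³)
w(81)*3² = 81³*3² = 531441*9 = 4782969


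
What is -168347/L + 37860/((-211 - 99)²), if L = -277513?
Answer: 1334239444/1333449965 ≈ 1.0006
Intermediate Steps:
-168347/L + 37860/((-211 - 99)²) = -168347/(-277513) + 37860/((-211 - 99)²) = -168347*(-1/277513) + 37860/((-310)²) = 168347/277513 + 37860/96100 = 168347/277513 + 37860*(1/96100) = 168347/277513 + 1893/4805 = 1334239444/1333449965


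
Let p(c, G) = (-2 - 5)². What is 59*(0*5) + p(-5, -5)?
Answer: 49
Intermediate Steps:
p(c, G) = 49 (p(c, G) = (-7)² = 49)
59*(0*5) + p(-5, -5) = 59*(0*5) + 49 = 59*0 + 49 = 0 + 49 = 49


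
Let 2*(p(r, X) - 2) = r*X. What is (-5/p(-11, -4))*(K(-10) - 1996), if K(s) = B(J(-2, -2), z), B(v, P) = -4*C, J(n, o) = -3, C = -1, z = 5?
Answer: 415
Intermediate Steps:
p(r, X) = 2 + X*r/2 (p(r, X) = 2 + (r*X)/2 = 2 + (X*r)/2 = 2 + X*r/2)
B(v, P) = 4 (B(v, P) = -4*(-1) = 4)
K(s) = 4
(-5/p(-11, -4))*(K(-10) - 1996) = (-5/(2 + (1/2)*(-4)*(-11)))*(4 - 1996) = -5/(2 + 22)*(-1992) = -5/24*(-1992) = 415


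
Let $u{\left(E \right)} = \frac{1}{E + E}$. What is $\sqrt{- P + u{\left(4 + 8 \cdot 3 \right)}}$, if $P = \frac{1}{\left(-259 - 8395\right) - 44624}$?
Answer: $\frac{3 \sqrt{1105038998}}{745892} \approx 0.1337$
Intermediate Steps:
$u{\left(E \right)} = \frac{1}{2 E}$
$P = - \frac{1}{53278}$ ($P = \frac{1}{-8654 - 44624} = \frac{1}{-53278} = - \frac{1}{53278} \approx -1.8769 \cdot 10^{-5}$)
$\sqrt{- P + u{\left(4 + 8 \cdot 3 \right)}} = \sqrt{\left(-1\right) \left(- \frac{1}{53278}\right) + \frac{1}{2 \left(4 + 8 \cdot 3\right)}} = \sqrt{\frac{1}{53278} + \frac{1}{2 \left(4 + 24\right)}} = \sqrt{\frac{1}{53278} + \frac{1}{2 \cdot 28}} = \sqrt{\frac{1}{53278} + \frac{1}{2} \cdot \frac{1}{28}} = \sqrt{\frac{1}{53278} + \frac{1}{56}} = \sqrt{\frac{26667}{1491784}} = \frac{3 \sqrt{1105038998}}{745892}$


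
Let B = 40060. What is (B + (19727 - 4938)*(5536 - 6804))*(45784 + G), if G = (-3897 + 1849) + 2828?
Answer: -871323821088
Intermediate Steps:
G = 780 (G = -2048 + 2828 = 780)
(B + (19727 - 4938)*(5536 - 6804))*(45784 + G) = (40060 + (19727 - 4938)*(5536 - 6804))*(45784 + 780) = (40060 + 14789*(-1268))*46564 = (40060 - 18752452)*46564 = -18712392*46564 = -871323821088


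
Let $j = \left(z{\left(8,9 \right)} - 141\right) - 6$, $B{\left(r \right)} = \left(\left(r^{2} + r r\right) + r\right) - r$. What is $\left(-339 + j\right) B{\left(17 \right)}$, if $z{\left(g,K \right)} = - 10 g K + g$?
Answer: $-692444$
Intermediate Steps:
$z{\left(g,K \right)} = g - 10 K g$ ($z{\left(g,K \right)} = - 10 K g + g = g - 10 K g$)
$B{\left(r \right)} = 2 r^{2}$ ($B{\left(r \right)} = \left(\left(r^{2} + r^{2}\right) + r\right) - r = \left(2 r^{2} + r\right) - r = \left(r + 2 r^{2}\right) - r = 2 r^{2}$)
$j = -859$ ($j = \left(8 \left(1 - 90\right) - 141\right) - 6 = \left(8 \left(-89\right) - 141\right) - 6 = \left(-712 - 141\right) - 6 = -853 - 6 = -859$)
$\left(-339 + j\right) B{\left(17 \right)} = \left(-339 - 859\right) 2 \cdot 17^{2} = - 1198 \cdot 2 \cdot 289 = \left(-1198\right) 578 = -692444$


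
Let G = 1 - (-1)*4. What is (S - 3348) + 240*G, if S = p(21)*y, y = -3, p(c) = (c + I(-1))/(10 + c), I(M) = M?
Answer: -66648/31 ≈ -2149.9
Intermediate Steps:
p(c) = (-1 + c)/(10 + c) (p(c) = (c - 1)/(10 + c) = (-1 + c)/(10 + c))
G = 5 (G = 1 - 1*(-4) = 1 + 4 = 5)
S = -60/31 (S = ((-1 + 21)/(10 + 21))*(-3) = (20/31)*(-3) = -60/31 ≈ -1.9355)
(S - 3348) + 240*G = (-60/31 - 3348) + 240*5 = -103848/31 + 1200 = -66648/31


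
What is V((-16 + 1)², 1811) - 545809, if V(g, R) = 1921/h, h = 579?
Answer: -316021490/579 ≈ -5.4581e+5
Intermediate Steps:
V(g, R) = 1921/579
V((-16 + 1)², 1811) - 545809 = 1921/579 - 545809 = -316021490/579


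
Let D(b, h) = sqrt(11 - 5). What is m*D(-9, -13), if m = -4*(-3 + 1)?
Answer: 8*sqrt(6) ≈ 19.596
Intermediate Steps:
D(b, h) = sqrt(6)
m = 8 (m = -4*(-2) = 8)
m*D(-9, -13) = 8*sqrt(6)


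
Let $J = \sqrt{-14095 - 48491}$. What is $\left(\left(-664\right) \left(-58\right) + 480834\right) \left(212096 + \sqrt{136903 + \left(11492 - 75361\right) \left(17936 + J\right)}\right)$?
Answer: $110151209216 + 519346 \sqrt{-1145417481 - 191607 i \sqrt{6954}} \approx 1.1027 \cdot 10^{11} - 1.7577 \cdot 10^{10} i$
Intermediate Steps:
$J = 3 i \sqrt{6954}$ ($J = \sqrt{-62586} = 3 i \sqrt{6954} \approx 250.17 i$)
$\left(\left(-664\right) \left(-58\right) + 480834\right) \left(212096 + \sqrt{136903 + \left(11492 - 75361\right) \left(17936 + J\right)}\right) = \left(\left(-664\right) \left(-58\right) + 480834\right) \left(212096 + \sqrt{136903 + \left(11492 - 75361\right) \left(17936 + 3 i \sqrt{6954}\right)}\right) = \left(38512 + 480834\right) \left(212096 + \sqrt{136903 - 63869 \left(17936 + 3 i \sqrt{6954}\right)}\right) = 519346 \left(212096 + \sqrt{136903 - \left(1145554384 + 191607 i \sqrt{6954}\right)}\right) = 519346 \left(212096 + \sqrt{-1145417481 - 191607 i \sqrt{6954}}\right) = 110151209216 + 519346 \sqrt{-1145417481 - 191607 i \sqrt{6954}}$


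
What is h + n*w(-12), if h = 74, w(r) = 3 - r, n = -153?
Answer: -2221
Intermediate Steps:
h + n*w(-12) = 74 - 153*(3 - 1*(-12)) = 74 - 153*(3 + 12) = 74 - 153*15 = 74 - 2295 = -2221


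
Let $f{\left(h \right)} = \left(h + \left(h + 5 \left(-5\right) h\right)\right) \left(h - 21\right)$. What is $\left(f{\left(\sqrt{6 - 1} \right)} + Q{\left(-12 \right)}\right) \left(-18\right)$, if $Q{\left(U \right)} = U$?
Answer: $2286 - 8694 \sqrt{5} \approx -17154.0$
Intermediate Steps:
$f{\left(h \right)} = - 23 h \left(-21 + h\right)$ ($f{\left(h \right)} = \left(h + \left(h - 25 h\right)\right) \left(-21 + h\right) = \left(h - 24 h\right) \left(-21 + h\right) = - 23 h \left(-21 + h\right)$)
$\left(f{\left(\sqrt{6 - 1} \right)} + Q{\left(-12 \right)}\right) \left(-18\right) = \left(23 \sqrt{6 - 1} \left(21 - \sqrt{6 - 1}\right) - 12\right) \left(-18\right) = \left(23 \sqrt{5} \left(21 - \sqrt{5}\right) - 12\right) \left(-18\right) = \left(-12 + 23 \sqrt{5} \left(21 - \sqrt{5}\right)\right) \left(-18\right) = 216 - 414 \sqrt{5} \left(21 - \sqrt{5}\right)$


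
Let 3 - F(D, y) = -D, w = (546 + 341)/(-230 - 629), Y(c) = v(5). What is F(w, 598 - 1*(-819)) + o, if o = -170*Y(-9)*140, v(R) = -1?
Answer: 20445890/859 ≈ 23802.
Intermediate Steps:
Y(c) = -1
w = -887/859 (w = 887/(-859) = 887*(-1/859) = -887/859 ≈ -1.0326)
F(D, y) = 3 + D (F(D, y) = 3 - (-1)*D = 3 + D)
o = 23800 (o = -170*(-1)*140 = 170*140 = 23800)
F(w, 598 - 1*(-819)) + o = (3 - 887/859) + 23800 = 1690/859 + 23800 = 20445890/859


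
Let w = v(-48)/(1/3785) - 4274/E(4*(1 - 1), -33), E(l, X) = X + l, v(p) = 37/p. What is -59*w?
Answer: 86854549/528 ≈ 1.6450e+5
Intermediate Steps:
w = -1472111/528 (w = (37/(-48))/(1/3785) - 4274/(-33 + 4*(1 - 1)) = (37*(-1/48))/(1/3785) - 4274/(-33 + 4*0) = -37/48*3785 - 4274/(-33 + 0) = -140045/48 - 4274/(-33) = -140045/48 - 4274*(-1/33) = -140045/48 + 4274/33 = -1472111/528 ≈ -2788.1)
-59*w = -59*(-1472111/528) = 86854549/528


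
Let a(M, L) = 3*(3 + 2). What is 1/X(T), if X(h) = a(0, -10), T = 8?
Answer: 1/15 ≈ 0.066667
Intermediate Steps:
a(M, L) = 15 (a(M, L) = 3*5 = 15)
X(h) = 15
1/X(T) = 1/15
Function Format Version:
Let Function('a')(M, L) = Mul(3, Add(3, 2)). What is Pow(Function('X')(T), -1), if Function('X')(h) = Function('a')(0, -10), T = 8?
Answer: Rational(1, 15) ≈ 0.066667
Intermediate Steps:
Function('a')(M, L) = 15 (Function('a')(M, L) = Mul(3, 5) = 15)
Function('X')(h) = 15
Pow(Function('X')(T), -1) = Pow(15, -1) = Rational(1, 15)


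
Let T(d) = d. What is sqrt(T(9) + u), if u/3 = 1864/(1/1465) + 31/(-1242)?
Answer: 11*sqrt(1289371490)/138 ≈ 2862.2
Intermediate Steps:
u = 3391603889/414 (u = 3*(1864/(1/1465) + 31/(-1242)) = 3*(1864/(1/1465) + 31*(-1/1242)) = 3*(1864*1465 - 31/1242) = 3*(2730760 - 31/1242) = 3*(3391603889/1242) = 3391603889/414 ≈ 8.1923e+6)
sqrt(T(9) + u) = sqrt(9 + 3391603889/414) = sqrt(3391607615/414) = 11*sqrt(1289371490)/138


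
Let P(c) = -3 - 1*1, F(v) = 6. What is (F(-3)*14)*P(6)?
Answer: -336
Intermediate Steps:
P(c) = -4 (P(c) = -3 - 1 = -4)
(F(-3)*14)*P(6) = (6*14)*(-4) = 84*(-4) = -336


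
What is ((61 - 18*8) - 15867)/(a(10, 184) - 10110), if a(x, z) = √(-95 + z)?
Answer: 14659500/9292001 + 1450*√89/9292001 ≈ 1.5791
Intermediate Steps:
((61 - 18*8) - 15867)/(a(10, 184) - 10110) = ((61 - 18*8) - 15867)/(√(-95 + 184) - 10110) = ((61 - 144) - 15867)/(√89 - 10110) = (-83 - 15867)/(-10110 + √89) = -15950/(-10110 + √89)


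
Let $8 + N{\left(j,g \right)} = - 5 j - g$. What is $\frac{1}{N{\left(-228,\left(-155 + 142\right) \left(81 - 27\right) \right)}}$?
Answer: $\frac{1}{1834} \approx 0.00054526$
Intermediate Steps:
$N{\left(j,g \right)} = -8 - g - 5 j$ ($N{\left(j,g \right)} = -8 - \left(g + 5 j\right) = -8 - g - 5 j$)
$\frac{1}{N{\left(-228,\left(-155 + 142\right) \left(81 - 27\right) \right)}} = \frac{1}{-8 - \left(-155 + 142\right) \left(81 - 27\right) - -1140} = \frac{1}{-8 - \left(-13\right) 54 + 1140} = \frac{1}{-8 - -702 + 1140} = \frac{1}{-8 + 702 + 1140} = \frac{1}{1834}$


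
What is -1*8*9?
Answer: -72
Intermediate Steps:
-1*8*9 = -8*9 = -72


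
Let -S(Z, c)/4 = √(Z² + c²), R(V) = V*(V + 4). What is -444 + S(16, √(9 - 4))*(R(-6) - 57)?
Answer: -444 + 540*√29 ≈ 2464.0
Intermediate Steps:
R(V) = V*(4 + V)
S(Z, c) = -4*√(Z² + c²)
-444 + S(16, √(9 - 4))*(R(-6) - 57) = -444 + (-4*√(16² + (√(9 - 4))²))*(-6*(4 - 6) - 57) = -444 + (-4*√(256 + (√5)²))*(-6*(-2) - 57) = -444 + (-4*√(256 + 5))*(12 - 57) = -444 - 12*√29*(-45) = -444 + 540*√29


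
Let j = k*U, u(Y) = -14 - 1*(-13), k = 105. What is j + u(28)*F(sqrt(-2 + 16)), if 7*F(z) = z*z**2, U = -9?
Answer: -945 - 2*sqrt(14) ≈ -952.48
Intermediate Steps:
u(Y) = -1 (u(Y) = -14 + 13 = -1)
j = -945 (j = 105*(-9) = -945)
F(z) = z**3/7 (F(z) = (z*z**2)/7 = z**3/7)
j + u(28)*F(sqrt(-2 + 16)) = -945 - (sqrt(-2 + 16))**3/7 = -945 - (sqrt(14))**3/7 = -945 - 14*sqrt(14)/7 = -945 - 2*sqrt(14)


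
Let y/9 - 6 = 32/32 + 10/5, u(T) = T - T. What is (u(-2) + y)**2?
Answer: 6561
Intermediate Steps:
u(T) = 0
y = 81 (y = 54 + 9*(32/32 + 10/5) = 54 + 9*(32*(1/32) + 10*(1/5)) = 54 + 9*(1 + 2) = 54 + 9*3 = 54 + 27 = 81)
(u(-2) + y)**2 = (0 + 81)**2 = 81**2 = 6561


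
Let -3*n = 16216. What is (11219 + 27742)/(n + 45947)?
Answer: 116883/121625 ≈ 0.96101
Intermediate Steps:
n = -16216/3 (n = -⅓*16216 = -16216/3 ≈ -5405.3)
(11219 + 27742)/(n + 45947) = (11219 + 27742)/(-16216/3 + 45947) = 38961/(121625/3) = 38961*(3/121625) = 116883/121625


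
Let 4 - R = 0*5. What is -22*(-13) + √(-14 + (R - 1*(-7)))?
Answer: 286 + I*√3 ≈ 286.0 + 1.732*I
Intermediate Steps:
R = 4 (R = 4 - 0*5 = 4 - 1*0 = 4 + 0 = 4)
-22*(-13) + √(-14 + (R - 1*(-7))) = -22*(-13) + √(-14 + (4 - 1*(-7))) = 286 + √(-14 + (4 + 7)) = 286 + √(-14 + 11) = 286 + √(-3) = 286 + I*√3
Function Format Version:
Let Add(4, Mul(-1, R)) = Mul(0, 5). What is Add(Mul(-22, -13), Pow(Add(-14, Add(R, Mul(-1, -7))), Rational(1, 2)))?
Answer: Add(286, Mul(I, Pow(3, Rational(1, 2)))) ≈ Add(286.00, Mul(1.7320, I))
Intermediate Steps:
R = 4 (R = Add(4, Mul(-1, Mul(0, 5))) = Add(4, Mul(-1, 0)) = Add(4, 0) = 4)
Add(Mul(-22, -13), Pow(Add(-14, Add(R, Mul(-1, -7))), Rational(1, 2))) = Add(Mul(-22, -13), Pow(Add(-14, Add(4, Mul(-1, -7))), Rational(1, 2))) = Add(286, Pow(Add(-14, Add(4, 7)), Rational(1, 2))) = Add(286, Pow(Add(-14, 11), Rational(1, 2))) = Add(286, Pow(-3, Rational(1, 2))) = Add(286, Mul(I, Pow(3, Rational(1, 2))))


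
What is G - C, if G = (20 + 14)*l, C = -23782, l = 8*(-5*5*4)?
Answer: -3418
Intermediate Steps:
l = -800 (l = 8*(-25*4) = 8*(-100) = -800)
G = -27200 (G = (20 + 14)*(-800) = 34*(-800) = -27200)
G - C = -27200 - 1*(-23782) = -27200 + 23782 = -3418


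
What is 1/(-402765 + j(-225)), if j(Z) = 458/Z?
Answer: -225/90622583 ≈ -2.4828e-6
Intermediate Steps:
1/(-402765 + j(-225)) = 1/(-402765 + 458/(-225)) = 1/(-402765 + 458*(-1/225)) = 1/(-402765 - 458/225) = 1/(-90622583/225) = -225/90622583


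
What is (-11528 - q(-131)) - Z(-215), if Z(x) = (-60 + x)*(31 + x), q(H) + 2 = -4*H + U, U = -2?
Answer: -62648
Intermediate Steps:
q(H) = -4 - 4*H (q(H) = -2 + (-4*H - 2) = -2 + (-2 - 4*H) = -4 - 4*H)
(-11528 - q(-131)) - Z(-215) = (-11528 - (-4 - 4*(-131))) - (-1860 + (-215)**2 - 29*(-215)) = (-11528 - (-4 + 524)) - (-1860 + 46225 + 6235) = (-11528 - 1*520) - 1*50600 = (-11528 - 520) - 50600 = -12048 - 50600 = -62648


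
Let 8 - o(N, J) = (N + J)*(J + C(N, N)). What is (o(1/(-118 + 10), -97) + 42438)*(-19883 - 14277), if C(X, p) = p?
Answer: -822663783025/729 ≈ -1.1285e+9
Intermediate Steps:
o(N, J) = 8 - (J + N)² (o(N, J) = 8 - (N + J)*(J + N) = 8 - (J + N)*(J + N) = 8 - (J + N)²)
(o(1/(-118 + 10), -97) + 42438)*(-19883 - 14277) = ((8 - 1*(-97)² - (1/(-118 + 10))² - 2*(-97)/(-118 + 10)) + 42438)*(-19883 - 14277) = ((8 - 1*9409 - (1/(-108))² - 2*(-97)/(-108)) + 42438)*(-34160) = ((8 - 9409 - (-1/108)² - 2*(-97)*(-1/108)) + 42438)*(-34160) = ((8 - 9409 - 1*1/11664 - 97/54) + 42438)*(-34160) = ((8 - 9409 - 1/11664 - 97/54) + 42438)*(-34160) = (-109674217/11664 + 42438)*(-34160) = (385322615/11664)*(-34160) = -822663783025/729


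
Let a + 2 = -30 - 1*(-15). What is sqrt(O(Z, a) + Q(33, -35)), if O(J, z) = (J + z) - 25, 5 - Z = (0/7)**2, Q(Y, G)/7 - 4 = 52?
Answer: sqrt(355) ≈ 18.841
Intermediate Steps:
a = -17 (a = -2 + (-30 - 1*(-15)) = -2 + (-30 + 15) = -2 - 15 = -17)
Q(Y, G) = 392 (Q(Y, G) = 28 + 7*52 = 28 + 364 = 392)
Z = 5 (Z = 5 - (0/7)**2 = 5 - (0*(1/7))**2 = 5 - 1*0**2 = 5 - 1*0 = 5 + 0 = 5)
O(J, z) = -25 + J + z
sqrt(O(Z, a) + Q(33, -35)) = sqrt((-25 + 5 - 17) + 392) = sqrt(-37 + 392) = sqrt(355)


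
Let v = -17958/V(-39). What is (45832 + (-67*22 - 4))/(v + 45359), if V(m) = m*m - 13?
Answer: 33442916/34191707 ≈ 0.97810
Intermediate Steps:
V(m) = -13 + m**2 (V(m) = m**2 - 13 = -13 + m**2)
v = -8979/754 (v = -17958/(-13 + (-39)**2) = -17958/(-13 + 1521) = -17958/1508 = -17958*1/1508 = -8979/754 ≈ -11.908)
(45832 + (-67*22 - 4))/(v + 45359) = (45832 + (-67*22 - 4))/(-8979/754 + 45359) = (45832 + (-1474 - 4))/(34191707/754) = (45832 - 1478)*(754/34191707) = 44354*(754/34191707) = 33442916/34191707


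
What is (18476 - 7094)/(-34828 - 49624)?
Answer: -5691/42226 ≈ -0.13477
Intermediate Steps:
(18476 - 7094)/(-34828 - 49624) = 11382/(-84452) = 11382*(-1/84452) = -5691/42226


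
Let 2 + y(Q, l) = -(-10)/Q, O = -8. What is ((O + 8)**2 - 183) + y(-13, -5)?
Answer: -2415/13 ≈ -185.77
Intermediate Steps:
y(Q, l) = -2 + 10/Q (y(Q, l) = -2 - (-10)/Q = -2 + 10/Q)
((O + 8)**2 - 183) + y(-13, -5) = ((-8 + 8)**2 - 183) + (-2 + 10/(-13)) = (0**2 - 183) + (-2 + 10*(-1/13)) = (0 - 183) + (-2 - 10/13) = -183 - 36/13 = -2415/13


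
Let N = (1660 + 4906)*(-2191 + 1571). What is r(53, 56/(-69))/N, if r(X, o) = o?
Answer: 1/5015955 ≈ 1.9936e-7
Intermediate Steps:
N = -4070920 (N = 6566*(-620) = -4070920)
r(53, 56/(-69))/N = (56/(-69))/(-4070920) = (56*(-1/69))*(-1/4070920) = -56/69*(-1/4070920) = 1/5015955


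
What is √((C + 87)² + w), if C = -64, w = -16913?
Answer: 128*I ≈ 128.0*I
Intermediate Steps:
√((C + 87)² + w) = √((-64 + 87)² - 16913) = √(23² - 16913) = √(529 - 16913) = √(-16384) = 128*I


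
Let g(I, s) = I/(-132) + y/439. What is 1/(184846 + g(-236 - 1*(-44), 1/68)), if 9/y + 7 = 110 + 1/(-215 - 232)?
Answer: 222327160/41096609646573 ≈ 5.4099e-6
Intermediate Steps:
y = 4023/46040 (y = 9/(-7 + (110 + 1/(-215 - 232))) = 9/(-7 + (110 + 1/(-447))) = 9/(-7 + (110 - 1/447)) = 9/(-7 + 49169/447) = 9/(46040/447) = 9*(447/46040) = 4023/46040 ≈ 0.087381)
g(I, s) = 4023/20211560 - I/132 (g(I, s) = I/(-132) + (4023/46040)/439 = I*(-1/132) + (4023/46040)*(1/439) = -I/132 + 4023/20211560 = 4023/20211560 - I/132)
1/(184846 + g(-236 - 1*(-44), 1/68)) = 1/(184846 + (4023/20211560 - (-236 - 1*(-44))/132)) = 1/(184846 + (4023/20211560 - (-236 + 44)/132)) = 1/(184846 + (4023/20211560 - 1/132*(-192))) = 1/(184846 + (4023/20211560 + 16/11)) = 1/(184846 + 323429213/222327160) = 1/(41096609646573/222327160) = 222327160/41096609646573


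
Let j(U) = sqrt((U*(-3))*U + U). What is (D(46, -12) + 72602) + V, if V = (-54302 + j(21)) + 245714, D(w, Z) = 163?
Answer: 264177 + I*sqrt(1302) ≈ 2.6418e+5 + 36.083*I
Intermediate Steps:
j(U) = sqrt(U - 3*U**2) (j(U) = sqrt((-3*U)*U + U) = sqrt(-3*U**2 + U) = sqrt(U - 3*U**2))
V = 191412 + I*sqrt(1302) (V = (-54302 + sqrt(21*(1 - 3*21))) + 245714 = (-54302 + sqrt(21*(1 - 63))) + 245714 = (-54302 + sqrt(21*(-62))) + 245714 = (-54302 + sqrt(-1302)) + 245714 = (-54302 + I*sqrt(1302)) + 245714 = 191412 + I*sqrt(1302) ≈ 1.9141e+5 + 36.083*I)
(D(46, -12) + 72602) + V = (163 + 72602) + (191412 + I*sqrt(1302)) = 72765 + (191412 + I*sqrt(1302)) = 264177 + I*sqrt(1302)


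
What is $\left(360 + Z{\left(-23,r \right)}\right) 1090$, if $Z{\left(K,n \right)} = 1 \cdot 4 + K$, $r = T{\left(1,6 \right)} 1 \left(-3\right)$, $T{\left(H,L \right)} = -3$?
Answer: $371690$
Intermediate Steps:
$r = 9$ ($r = \left(-3\right) 1 \left(-3\right) = \left(-3\right) \left(-3\right) = 9$)
$Z{\left(K,n \right)} = 4 + K$
$\left(360 + Z{\left(-23,r \right)}\right) 1090 = \left(360 + \left(4 - 23\right)\right) 1090 = \left(360 - 19\right) 1090 = 341 \cdot 1090 = 371690$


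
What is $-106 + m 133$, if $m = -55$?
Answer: $-7421$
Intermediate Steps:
$-106 + m 133 = -106 - 7315 = -7421$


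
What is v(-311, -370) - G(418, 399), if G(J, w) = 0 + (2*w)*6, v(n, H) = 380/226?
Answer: -540854/113 ≈ -4786.3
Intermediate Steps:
v(n, H) = 190/113 (v(n, H) = 380*(1/226) = 190/113)
G(J, w) = 12*w (G(J, w) = 0 + 12*w = 12*w)
v(-311, -370) - G(418, 399) = 190/113 - 12*399 = 190/113 - 1*4788 = 190/113 - 4788 = -540854/113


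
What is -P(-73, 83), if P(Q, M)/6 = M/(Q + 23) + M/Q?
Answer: 30627/1825 ≈ 16.782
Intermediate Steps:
P(Q, M) = 6*M/Q + 6*M/(23 + Q) (P(Q, M) = 6*(M/(Q + 23) + M/Q) = 6*(M/(23 + Q) + M/Q) = 6*(M/Q + M/(23 + Q)) = 6*M/Q + 6*M/(23 + Q))
-P(-73, 83) = -6*83*(23 + 2*(-73))/((-73)*(23 - 73)) = -6*83*(-1)*(23 - 146)/(73*(-50)) = -6*83*(-1)*(-1)*(-123)/(73*50) = -1*(-30627/1825) = 30627/1825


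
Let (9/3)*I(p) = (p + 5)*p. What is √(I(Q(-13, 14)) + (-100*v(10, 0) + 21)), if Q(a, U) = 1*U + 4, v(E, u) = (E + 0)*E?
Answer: I*√9841 ≈ 99.202*I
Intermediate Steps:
v(E, u) = E² (v(E, u) = E*E = E²)
Q(a, U) = 4 + U (Q(a, U) = U + 4 = 4 + U)
I(p) = p*(5 + p)/3 (I(p) = ((p + 5)*p)/3 = ((5 + p)*p)/3 = (p*(5 + p))/3 = p*(5 + p)/3)
√(I(Q(-13, 14)) + (-100*v(10, 0) + 21)) = √((4 + 14)*(5 + (4 + 14))/3 + (-100*10² + 21)) = √((⅓)*18*(5 + 18) + (-100*100 + 21)) = √((⅓)*18*23 + (-10000 + 21)) = √(138 - 9979) = √(-9841) = I*√9841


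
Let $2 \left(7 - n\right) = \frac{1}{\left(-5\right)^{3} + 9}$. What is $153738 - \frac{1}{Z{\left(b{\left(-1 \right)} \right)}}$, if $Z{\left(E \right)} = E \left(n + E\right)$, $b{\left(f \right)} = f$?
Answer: $\frac{214157266}{1393} \approx 1.5374 \cdot 10^{5}$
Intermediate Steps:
$n = \frac{1625}{232}$ ($n = 7 - \frac{1}{2 \left(\left(-5\right)^{3} + 9\right)} = 7 - \frac{1}{2 \left(-125 + 9\right)} = 7 - \frac{1}{2 \left(-116\right)} = 7 - - \frac{1}{232} = 7 + \frac{1}{232} = \frac{1625}{232} \approx 7.0043$)
$Z{\left(E \right)} = E \left(\frac{1625}{232} + E\right)$
$153738 - \frac{1}{Z{\left(b{\left(-1 \right)} \right)}} = 153738 - \frac{1}{\frac{1}{232} \left(-1\right) \left(1625 + 232 \left(-1\right)\right)} = 153738 - \frac{1}{\frac{1}{232} \left(-1\right) \left(1625 - 232\right)} = 153738 - \frac{1}{\frac{1}{232} \left(-1\right) 1393} = 153738 - \frac{1}{- \frac{1393}{232}} = 153738 - - \frac{232}{1393} = 153738 + \frac{232}{1393} = \frac{214157266}{1393}$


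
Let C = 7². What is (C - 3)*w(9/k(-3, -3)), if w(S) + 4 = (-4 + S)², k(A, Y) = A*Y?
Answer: 230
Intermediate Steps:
w(S) = -4 + (-4 + S)²
C = 49
(C - 3)*w(9/k(-3, -3)) = (49 - 3)*(-4 + (-4 + 9/((-3*(-3))))²) = 46*(-4 + (-4 + 9/9)²) = 46*(-4 + (-4 + 9*(⅑))²) = 46*(-4 + (-4 + 1)²) = 46*(-4 + (-3)²) = 46*(-4 + 9) = 46*5 = 230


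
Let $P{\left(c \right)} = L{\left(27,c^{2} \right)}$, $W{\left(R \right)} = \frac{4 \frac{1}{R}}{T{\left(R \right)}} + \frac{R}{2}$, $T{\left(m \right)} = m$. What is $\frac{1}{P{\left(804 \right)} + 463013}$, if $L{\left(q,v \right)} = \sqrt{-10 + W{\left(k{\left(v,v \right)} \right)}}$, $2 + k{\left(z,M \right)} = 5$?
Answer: $\frac{8334234}{3858858687187} - \frac{3 i \sqrt{290}}{3858858687187} \approx 2.1598 \cdot 10^{-6} - 1.3239 \cdot 10^{-11} i$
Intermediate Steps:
$k{\left(z,M \right)} = 3$ ($k{\left(z,M \right)} = -2 + 5 = 3$)
$W{\left(R \right)} = \frac{R}{2} + \frac{4}{R^{2}}$ ($W{\left(R \right)} = \frac{4 \frac{1}{R}}{R} + \frac{R}{2} = \frac{4}{R^{2}} + R \frac{1}{2} = \frac{4}{R^{2}} + \frac{R}{2} = \frac{R}{2} + \frac{4}{R^{2}}$)
$L{\left(q,v \right)} = \frac{i \sqrt{290}}{6}$ ($L{\left(q,v \right)} = \sqrt{-10 + \left(\frac{1}{2} \cdot 3 + \frac{4}{9}\right)} = \sqrt{-10 + \left(\frac{3}{2} + 4 \cdot \frac{1}{9}\right)} = \sqrt{-10 + \left(\frac{3}{2} + \frac{4}{9}\right)} = \sqrt{-10 + \frac{35}{18}} = \sqrt{- \frac{145}{18}} = \frac{i \sqrt{290}}{6}$)
$P{\left(c \right)} = \frac{i \sqrt{290}}{6}$
$\frac{1}{P{\left(804 \right)} + 463013} = \frac{1}{\frac{i \sqrt{290}}{6} + 463013} = \frac{1}{463013 + \frac{i \sqrt{290}}{6}}$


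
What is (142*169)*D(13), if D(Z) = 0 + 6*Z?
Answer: 1871844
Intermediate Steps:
D(Z) = 6*Z
(142*169)*D(13) = (142*169)*(6*13) = 23998*78 = 1871844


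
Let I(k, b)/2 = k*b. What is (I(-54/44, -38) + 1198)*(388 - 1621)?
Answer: -17513532/11 ≈ -1.5921e+6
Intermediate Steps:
I(k, b) = 2*b*k (I(k, b) = 2*(k*b) = 2*(b*k) = 2*b*k)
(I(-54/44, -38) + 1198)*(388 - 1621) = (2*(-38)*(-54/44) + 1198)*(388 - 1621) = (2*(-38)*(-54*1/44) + 1198)*(-1233) = (2*(-38)*(-27/22) + 1198)*(-1233) = (1026/11 + 1198)*(-1233) = (14204/11)*(-1233) = -17513532/11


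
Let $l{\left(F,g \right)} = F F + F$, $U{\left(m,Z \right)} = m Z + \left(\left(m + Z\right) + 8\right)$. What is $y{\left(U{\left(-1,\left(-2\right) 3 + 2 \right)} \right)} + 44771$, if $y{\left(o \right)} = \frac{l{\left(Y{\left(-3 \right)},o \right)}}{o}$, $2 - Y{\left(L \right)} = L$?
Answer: $\frac{313427}{7} \approx 44775.0$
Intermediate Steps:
$Y{\left(L \right)} = 2 - L$
$U{\left(m,Z \right)} = 8 + Z + m + Z m$ ($U{\left(m,Z \right)} = Z m + \left(\left(Z + m\right) + 8\right) = Z m + \left(8 + Z + m\right) = 8 + Z + m + Z m$)
$l{\left(F,g \right)} = F + F^{2}$ ($l{\left(F,g \right)} = F^{2} + F = F + F^{2}$)
$y{\left(o \right)} = \frac{30}{o}$ ($y{\left(o \right)} = \frac{\left(2 - -3\right) \left(1 + \left(2 - -3\right)\right)}{o} = \frac{\left(2 + 3\right) \left(1 + \left(2 + 3\right)\right)}{o} = \frac{5 \left(1 + 5\right)}{o} = \frac{5 \cdot 6}{o} = \frac{30}{o}$)
$y{\left(U{\left(-1,\left(-2\right) 3 + 2 \right)} \right)} + 44771 = \frac{30}{8 + \left(\left(-2\right) 3 + 2\right) - 1 + \left(\left(-2\right) 3 + 2\right) \left(-1\right)} + 44771 = \frac{30}{8 + \left(-6 + 2\right) - 1 + \left(-6 + 2\right) \left(-1\right)} + 44771 = \frac{30}{8 - 4 - 1 - -4} + 44771 = \frac{30}{8 - 4 - 1 + 4} + 44771 = \frac{30}{7} + 44771 = \frac{313427}{7}$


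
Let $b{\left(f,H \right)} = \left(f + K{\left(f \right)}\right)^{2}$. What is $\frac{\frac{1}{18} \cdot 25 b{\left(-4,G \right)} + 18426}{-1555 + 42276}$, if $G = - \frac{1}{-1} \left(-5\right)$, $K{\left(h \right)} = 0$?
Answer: $\frac{166034}{366489} \approx 0.45304$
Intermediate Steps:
$G = -5$ ($G = \left(-1\right) \left(-1\right) \left(-5\right) = 1 \left(-5\right) = -5$)
$b{\left(f,H \right)} = f^{2}$ ($b{\left(f,H \right)} = \left(f + 0\right)^{2} = f^{2}$)
$\frac{\frac{1}{18} \cdot 25 b{\left(-4,G \right)} + 18426}{-1555 + 42276} = \frac{\frac{1}{18} \cdot 25 \left(-4\right)^{2} + 18426}{-1555 + 42276} = \frac{\frac{1}{18} \cdot 25 \cdot 16 + 18426}{40721} = \left(\frac{25}{18} \cdot 16 + 18426\right) \frac{1}{40721} = \left(\frac{200}{9} + 18426\right) \frac{1}{40721} = \frac{166034}{9} \cdot \frac{1}{40721} = \frac{166034}{366489}$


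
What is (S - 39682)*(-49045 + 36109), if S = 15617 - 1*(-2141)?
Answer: 283608864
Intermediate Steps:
S = 17758 (S = 15617 + 2141 = 17758)
(S - 39682)*(-49045 + 36109) = (17758 - 39682)*(-49045 + 36109) = -21924*(-12936) = 283608864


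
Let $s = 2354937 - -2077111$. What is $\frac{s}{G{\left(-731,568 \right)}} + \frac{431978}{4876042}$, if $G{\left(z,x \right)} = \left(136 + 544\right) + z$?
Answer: $- \frac{37388979521}{430239} \approx -86903.0$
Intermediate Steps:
$s = 4432048$ ($s = 2354937 + 2077111 = 4432048$)
$G{\left(z,x \right)} = 680 + z$
$\frac{s}{G{\left(-731,568 \right)}} + \frac{431978}{4876042} = \frac{4432048}{680 - 731} + \frac{431978}{4876042} = \frac{4432048}{-51} + 431978 \cdot \frac{1}{4876042} = 4432048 \left(- \frac{1}{51}\right) + \frac{215989}{2438021} = - \frac{4432048}{51} + \frac{215989}{2438021} = - \frac{37388979521}{430239}$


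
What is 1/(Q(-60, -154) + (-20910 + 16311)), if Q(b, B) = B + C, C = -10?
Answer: -1/4763 ≈ -0.00020995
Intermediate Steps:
Q(b, B) = -10 + B (Q(b, B) = B - 10 = -10 + B)
1/(Q(-60, -154) + (-20910 + 16311)) = 1/((-10 - 154) + (-20910 + 16311)) = 1/(-164 - 4599) = 1/(-4763) = -1/4763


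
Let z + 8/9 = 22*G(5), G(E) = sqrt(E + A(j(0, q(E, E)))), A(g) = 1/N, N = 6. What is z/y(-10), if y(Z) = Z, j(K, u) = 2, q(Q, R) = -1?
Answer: 4/45 - 11*sqrt(186)/30 ≈ -4.9118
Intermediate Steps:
A(g) = 1/6
G(E) = sqrt(1/6 + E) (G(E) = sqrt(E + 1/6) = sqrt(1/6 + E))
z = -8/9 + 11*sqrt(186)/3 (z = -8/9 + 22*(sqrt(6 + 36*5)/6) = -8/9 + 22*(sqrt(6 + 180)/6) = -8/9 + 22*(sqrt(186)/6) = -8/9 + 11*sqrt(186)/3 ≈ 49.118)
z/y(-10) = (-8/9 + 11*sqrt(186)/3)/(-10) = (-8/9 + 11*sqrt(186)/3)*(-1/10) = 4/45 - 11*sqrt(186)/30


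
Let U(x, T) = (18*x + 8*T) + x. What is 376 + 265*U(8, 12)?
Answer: 66096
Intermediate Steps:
U(x, T) = 8*T + 19*x (U(x, T) = (8*T + 18*x) + x = 8*T + 19*x)
376 + 265*U(8, 12) = 376 + 265*(8*12 + 19*8) = 376 + 265*(96 + 152) = 376 + 265*248 = 376 + 65720 = 66096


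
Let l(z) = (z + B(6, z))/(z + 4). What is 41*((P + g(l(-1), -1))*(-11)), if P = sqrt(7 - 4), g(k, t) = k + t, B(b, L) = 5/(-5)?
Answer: 2255/3 - 451*sqrt(3) ≈ -29.488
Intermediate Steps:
B(b, L) = -1 (B(b, L) = 5*(-1/5) = -1)
l(z) = (-1 + z)/(4 + z) (l(z) = (z - 1)/(z + 4) = (-1 + z)/(4 + z))
P = sqrt(3) ≈ 1.7320
41*((P + g(l(-1), -1))*(-11)) = 41*((sqrt(3) + ((-1 - 1)/(4 - 1) - 1))*(-11)) = 41*((sqrt(3) + (-2/3 - 1))*(-11)) = 41*((sqrt(3) - 5/3)*(-11)) = 41*((-5/3 + sqrt(3))*(-11)) = 41*(55/3 - 11*sqrt(3)) = 2255/3 - 451*sqrt(3)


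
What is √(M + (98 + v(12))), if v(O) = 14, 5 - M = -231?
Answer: 2*√87 ≈ 18.655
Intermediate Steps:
M = 236 (M = 5 - 1*(-231) = 5 + 231 = 236)
√(M + (98 + v(12))) = √(236 + (98 + 14)) = √(236 + 112) = √348 = 2*√87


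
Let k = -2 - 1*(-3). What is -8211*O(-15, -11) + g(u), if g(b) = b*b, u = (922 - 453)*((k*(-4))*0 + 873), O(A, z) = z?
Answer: 167638747290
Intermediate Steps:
k = 1 (k = -2 + 3 = 1)
u = 409437 (u = (922 - 453)*((1*(-4))*0 + 873) = 469*(-4*0 + 873) = 469*(0 + 873) = 469*873 = 409437)
g(b) = b²
-8211*O(-15, -11) + g(u) = -8211*(-11) + 409437² = 90321 + 167638656969 = 167638747290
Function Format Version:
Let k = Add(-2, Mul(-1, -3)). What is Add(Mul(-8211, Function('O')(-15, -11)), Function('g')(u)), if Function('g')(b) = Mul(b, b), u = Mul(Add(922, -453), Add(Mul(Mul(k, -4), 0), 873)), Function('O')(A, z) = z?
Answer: 167638747290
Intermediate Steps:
k = 1 (k = Add(-2, 3) = 1)
u = 409437 (u = Mul(Add(922, -453), Add(Mul(Mul(1, -4), 0), 873)) = Mul(469, Add(Mul(-4, 0), 873)) = Mul(469, Add(0, 873)) = Mul(469, 873) = 409437)
Function('g')(b) = Pow(b, 2)
Add(Mul(-8211, Function('O')(-15, -11)), Function('g')(u)) = Add(Mul(-8211, -11), Pow(409437, 2)) = Add(90321, 167638656969) = 167638747290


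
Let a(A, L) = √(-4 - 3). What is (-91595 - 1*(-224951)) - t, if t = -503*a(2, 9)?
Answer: 133356 + 503*I*√7 ≈ 1.3336e+5 + 1330.8*I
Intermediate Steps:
a(A, L) = I*√7 (a(A, L) = √(-7) = I*√7)
t = -503*I*√7 ≈ -1330.8*I
(-91595 - 1*(-224951)) - t = (-91595 - 1*(-224951)) - (-503)*I*√7 = (-91595 + 224951) + 503*I*√7 = 133356 + 503*I*√7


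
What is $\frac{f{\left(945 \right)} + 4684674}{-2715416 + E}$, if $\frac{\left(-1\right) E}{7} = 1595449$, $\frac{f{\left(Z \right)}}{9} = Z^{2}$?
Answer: $- \frac{4240633}{4627853} \approx -0.91633$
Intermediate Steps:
$f{\left(Z \right)} = 9 Z^{2}$
$E = -11168143$ ($E = \left(-7\right) 1595449 = -11168143$)
$\frac{f{\left(945 \right)} + 4684674}{-2715416 + E} = \frac{9 \cdot 945^{2} + 4684674}{-2715416 - 11168143} = \frac{9 \cdot 893025 + 4684674}{-13883559} = \left(8037225 + 4684674\right) \left(- \frac{1}{13883559}\right) = 12721899 \left(- \frac{1}{13883559}\right) = - \frac{4240633}{4627853}$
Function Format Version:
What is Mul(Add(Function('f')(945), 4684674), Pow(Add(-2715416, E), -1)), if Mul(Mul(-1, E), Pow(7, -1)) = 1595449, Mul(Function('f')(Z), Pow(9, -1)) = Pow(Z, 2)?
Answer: Rational(-4240633, 4627853) ≈ -0.91633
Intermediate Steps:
Function('f')(Z) = Mul(9, Pow(Z, 2))
E = -11168143 (E = Mul(-7, 1595449) = -11168143)
Mul(Add(Function('f')(945), 4684674), Pow(Add(-2715416, E), -1)) = Mul(Add(Mul(9, Pow(945, 2)), 4684674), Pow(Add(-2715416, -11168143), -1)) = Mul(Add(Mul(9, 893025), 4684674), Pow(-13883559, -1)) = Mul(Add(8037225, 4684674), Rational(-1, 13883559)) = Mul(12721899, Rational(-1, 13883559)) = Rational(-4240633, 4627853)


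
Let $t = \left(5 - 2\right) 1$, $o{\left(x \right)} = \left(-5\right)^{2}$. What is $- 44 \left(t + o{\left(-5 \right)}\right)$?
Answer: $-1232$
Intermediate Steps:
$o{\left(x \right)} = 25$
$t = 3$ ($t = 3 \cdot 1 = 3$)
$- 44 \left(t + o{\left(-5 \right)}\right) = - 44 \left(3 + 25\right) = \left(-44\right) 28 = -1232$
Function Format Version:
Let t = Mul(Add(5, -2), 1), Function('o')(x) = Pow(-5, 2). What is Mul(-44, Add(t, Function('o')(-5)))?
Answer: -1232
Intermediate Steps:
Function('o')(x) = 25
t = 3 (t = Mul(3, 1) = 3)
Mul(-44, Add(t, Function('o')(-5))) = Mul(-44, Add(3, 25)) = Mul(-44, 28) = -1232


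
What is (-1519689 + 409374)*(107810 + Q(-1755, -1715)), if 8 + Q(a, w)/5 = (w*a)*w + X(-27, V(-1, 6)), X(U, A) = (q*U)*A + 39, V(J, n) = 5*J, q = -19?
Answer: 28656291084434025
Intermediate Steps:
X(U, A) = 39 - 19*A*U (X(U, A) = (-19*U)*A + 39 = -19*A*U + 39 = 39 - 19*A*U)
Q(a, w) = -12670 + 5*a*w² (Q(a, w) = -40 + 5*((w*a)*w + (39 - 19*5*(-1)*(-27))) = -40 + 5*((a*w)*w + (39 - 19*(-5)*(-27))) = -40 + 5*(a*w² + (39 - 2565)) = -40 + 5*(a*w² - 2526) = -40 + 5*(-2526 + a*w²) = -40 + (-12630 + 5*a*w²) = -12670 + 5*a*w²)
(-1519689 + 409374)*(107810 + Q(-1755, -1715)) = (-1519689 + 409374)*(107810 + (-12670 + 5*(-1755)*(-1715)²)) = -1110315*(107810 + (-12670 + 5*(-1755)*2941225)) = -1110315*(107810 + (-12670 - 25809249375)) = -1110315*(107810 - 25809262045) = -1110315*(-25809154235) = 28656291084434025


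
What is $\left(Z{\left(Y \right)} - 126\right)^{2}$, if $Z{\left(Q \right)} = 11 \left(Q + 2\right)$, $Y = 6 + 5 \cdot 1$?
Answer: $289$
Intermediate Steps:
$Y = 11$ ($Y = 6 + 5 = 11$)
$Z{\left(Q \right)} = 22 + 11 Q$ ($Z{\left(Q \right)} = 11 \left(2 + Q\right) = 22 + 11 Q$)
$\left(Z{\left(Y \right)} - 126\right)^{2} = \left(\left(22 + 11 \cdot 11\right) - 126\right)^{2} = \left(\left(22 + 121\right) - 126\right)^{2} = \left(143 - 126\right)^{2} = 17^{2} = 289$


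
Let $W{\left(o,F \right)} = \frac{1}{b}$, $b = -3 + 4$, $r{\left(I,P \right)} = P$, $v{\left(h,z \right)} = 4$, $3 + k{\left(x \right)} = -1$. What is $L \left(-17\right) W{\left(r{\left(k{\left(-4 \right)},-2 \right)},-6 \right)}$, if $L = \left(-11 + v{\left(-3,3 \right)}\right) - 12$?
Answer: $323$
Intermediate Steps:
$k{\left(x \right)} = -4$ ($k{\left(x \right)} = -3 - 1 = -4$)
$b = 1$
$W{\left(o,F \right)} = 1$ ($W{\left(o,F \right)} = 1^{-1} = 1$)
$L = -19$ ($L = \left(-11 + 4\right) - 12 = -7 - 12 = -19$)
$L \left(-17\right) W{\left(r{\left(k{\left(-4 \right)},-2 \right)},-6 \right)} = \left(-19\right) \left(-17\right) 1 = 323 \cdot 1 = 323$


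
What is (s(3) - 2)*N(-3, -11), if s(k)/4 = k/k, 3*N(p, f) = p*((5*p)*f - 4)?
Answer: -322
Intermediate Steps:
N(p, f) = p*(-4 + 5*f*p)/3 (N(p, f) = (p*((5*p)*f - 4))/3 = (p*(5*f*p - 4))/3 = (p*(-4 + 5*f*p))/3 = p*(-4 + 5*f*p)/3)
s(k) = 4 (s(k) = 4*(k/k) = 4*1 = 4)
(s(3) - 2)*N(-3, -11) = (4 - 2)*((1/3)*(-3)*(-4 + 5*(-11)*(-3))) = 2*((1/3)*(-3)*(-4 + 165)) = 2*((1/3)*(-3)*161) = 2*(-161) = -322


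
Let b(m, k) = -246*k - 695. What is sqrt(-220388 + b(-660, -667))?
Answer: I*sqrt(57001) ≈ 238.75*I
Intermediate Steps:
b(m, k) = -695 - 246*k
sqrt(-220388 + b(-660, -667)) = sqrt(-220388 + (-695 - 246*(-667))) = sqrt(-220388 + (-695 + 164082)) = sqrt(-220388 + 163387) = sqrt(-57001) = I*sqrt(57001)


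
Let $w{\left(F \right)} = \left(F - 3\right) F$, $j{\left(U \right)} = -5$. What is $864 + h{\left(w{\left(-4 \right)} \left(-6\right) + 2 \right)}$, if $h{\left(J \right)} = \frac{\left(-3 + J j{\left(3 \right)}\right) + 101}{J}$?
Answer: $\frac{71248}{83} \approx 858.41$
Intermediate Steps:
$w{\left(F \right)} = F \left(-3 + F\right)$ ($w{\left(F \right)} = \left(-3 + F\right) F = F \left(-3 + F\right)$)
$h{\left(J \right)} = \frac{98 - 5 J}{J}$ ($h{\left(J \right)} = \frac{\left(-3 + J \left(-5\right)\right) + 101}{J} = \frac{\left(-3 - 5 J\right) + 101}{J} = \frac{98 - 5 J}{J}$)
$864 + h{\left(w{\left(-4 \right)} \left(-6\right) + 2 \right)} = 864 - \left(5 - \frac{98}{- 4 \left(-3 - 4\right) \left(-6\right) + 2}\right) = 864 - \left(5 - \frac{98}{\left(-4\right) \left(-7\right) \left(-6\right) + 2}\right) = 864 - \left(5 - \frac{98}{28 \left(-6\right) + 2}\right) = 864 - \left(5 - \frac{98}{-168 + 2}\right) = 864 - \left(5 - \frac{98}{-166}\right) = 864 + \left(-5 + 98 \left(- \frac{1}{166}\right)\right) = 864 - \frac{464}{83} = \frac{71248}{83}$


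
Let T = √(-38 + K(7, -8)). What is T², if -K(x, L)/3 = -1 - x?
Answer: -14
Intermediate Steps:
K(x, L) = 3 + 3*x (K(x, L) = -3*(-1 - x) = 3 + 3*x)
T = I*√14 (T = √(-38 + (3 + 3*7)) = √(-38 + (3 + 21)) = √(-38 + 24) = √(-14) = I*√14 ≈ 3.7417*I)
T² = (I*√14)² = -14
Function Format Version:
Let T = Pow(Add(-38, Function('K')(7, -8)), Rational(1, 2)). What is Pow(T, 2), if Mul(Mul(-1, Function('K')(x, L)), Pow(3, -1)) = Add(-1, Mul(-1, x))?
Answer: -14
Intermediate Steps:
Function('K')(x, L) = Add(3, Mul(3, x)) (Function('K')(x, L) = Mul(-3, Add(-1, Mul(-1, x))) = Add(3, Mul(3, x)))
T = Mul(I, Pow(14, Rational(1, 2))) (T = Pow(Add(-38, Add(3, Mul(3, 7))), Rational(1, 2)) = Pow(Add(-38, Add(3, 21)), Rational(1, 2)) = Pow(Add(-38, 24), Rational(1, 2)) = Pow(-14, Rational(1, 2)) = Mul(I, Pow(14, Rational(1, 2))) ≈ Mul(3.7417, I))
Pow(T, 2) = Pow(Mul(I, Pow(14, Rational(1, 2))), 2) = -14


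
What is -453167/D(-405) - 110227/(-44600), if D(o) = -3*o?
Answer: -4015464479/10837800 ≈ -370.51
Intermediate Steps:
-453167/D(-405) - 110227/(-44600) = -453167/((-3*(-405))) - 110227/(-44600) = -453167/1215 - 110227*(-1/44600) = -453167*1/1215 + 110227/44600 = -453167/1215 + 110227/44600 = -4015464479/10837800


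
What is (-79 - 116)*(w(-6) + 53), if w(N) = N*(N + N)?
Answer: -24375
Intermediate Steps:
w(N) = 2*N² (w(N) = N*(2*N) = 2*N²)
(-79 - 116)*(w(-6) + 53) = (-79 - 116)*(2*(-6)² + 53) = -195*(2*36 + 53) = -195*(72 + 53) = -195*125 = -24375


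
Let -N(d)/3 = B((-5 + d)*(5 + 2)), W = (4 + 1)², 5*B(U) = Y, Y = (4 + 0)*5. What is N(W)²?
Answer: 144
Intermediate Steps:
Y = 20 (Y = 4*5 = 20)
B(U) = 4 (B(U) = (⅕)*20 = 4)
W = 25 (W = 5² = 25)
N(d) = -12 (N(d) = -3*4 = -12)
N(W)² = (-12)² = 144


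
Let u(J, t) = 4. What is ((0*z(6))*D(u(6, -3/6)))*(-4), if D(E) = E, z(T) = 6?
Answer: 0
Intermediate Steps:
((0*z(6))*D(u(6, -3/6)))*(-4) = ((0*6)*4)*(-4) = (0*4)*(-4) = 0*(-4) = 0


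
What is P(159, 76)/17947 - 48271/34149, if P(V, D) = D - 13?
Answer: -864168250/612872103 ≈ -1.4100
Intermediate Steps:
P(V, D) = -13 + D
P(159, 76)/17947 - 48271/34149 = (-13 + 76)/17947 - 48271/34149 = 63*(1/17947) - 48271*1/34149 = 63/17947 - 48271/34149 = -864168250/612872103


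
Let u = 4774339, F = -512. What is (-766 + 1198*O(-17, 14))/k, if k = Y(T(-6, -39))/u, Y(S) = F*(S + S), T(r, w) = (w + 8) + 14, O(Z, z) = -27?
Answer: -19760989121/2176 ≈ -9.0813e+6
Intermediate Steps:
T(r, w) = 22 + w (T(r, w) = (8 + w) + 14 = 22 + w)
Y(S) = -1024*S (Y(S) = -512*(S + S) = -1024*S)
k = 17408/4774339 (k = -1024*(22 - 39)/4774339 = -1024*(-17)*(1/4774339) = 17408*(1/4774339) = 17408/4774339 ≈ 0.0036462)
(-766 + 1198*O(-17, 14))/k = (-766 + 1198*(-27))/(17408/4774339) = (-766 - 32346)*(4774339/17408) = -33112*4774339/17408 = -19760989121/2176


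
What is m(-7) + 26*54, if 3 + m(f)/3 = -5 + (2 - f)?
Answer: 1407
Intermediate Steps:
m(f) = -18 - 3*f (m(f) = -9 + 3*(-5 + (2 - f)) = -9 + 3*(-3 - f) = -9 + (-9 - 3*f) = -18 - 3*f)
m(-7) + 26*54 = (-18 - 3*(-7)) + 26*54 = (-18 + 21) + 1404 = 3 + 1404 = 1407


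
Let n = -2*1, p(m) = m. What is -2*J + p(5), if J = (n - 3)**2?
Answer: -45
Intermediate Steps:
n = -2
J = 25 (J = (-2 - 3)**2 = (-5)**2 = 25)
-2*J + p(5) = -2*25 + 5 = -50 + 5 = -45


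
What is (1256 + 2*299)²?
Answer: 3437316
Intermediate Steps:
(1256 + 2*299)² = (1256 + 598)² = 1854² = 3437316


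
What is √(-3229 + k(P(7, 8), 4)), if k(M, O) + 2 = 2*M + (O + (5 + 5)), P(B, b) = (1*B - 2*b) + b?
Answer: I*√3219 ≈ 56.736*I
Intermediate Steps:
P(B, b) = B - b (P(B, b) = (B - 2*b) + b = B - b)
k(M, O) = 8 + O + 2*M (k(M, O) = -2 + (2*M + (O + (5 + 5))) = -2 + (2*M + (O + 10)) = -2 + (2*M + (10 + O)) = -2 + (10 + O + 2*M) = 8 + O + 2*M)
√(-3229 + k(P(7, 8), 4)) = √(-3229 + (8 + 4 + 2*(7 - 1*8))) = √(-3229 + (8 + 4 + 2*(7 - 8))) = √(-3229 + (8 + 4 + 2*(-1))) = √(-3229 + (8 + 4 - 2)) = √(-3229 + 10) = √(-3219) = I*√3219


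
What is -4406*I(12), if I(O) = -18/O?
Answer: 6609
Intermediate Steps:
-4406*I(12) = -(-79308)/12 = -4406*(-3/2) = 6609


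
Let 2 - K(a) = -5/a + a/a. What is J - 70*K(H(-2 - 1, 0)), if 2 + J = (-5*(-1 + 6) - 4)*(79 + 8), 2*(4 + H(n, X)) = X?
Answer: -5015/2 ≈ -2507.5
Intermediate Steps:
H(n, X) = -4 + X/2
K(a) = 1 + 5/a (K(a) = 2 - (-5/a + a/a) = 2 - (-5/a + 1) = 2 - (1 - 5/a) = 2 + (-1 + 5/a) = 1 + 5/a)
J = -2525 (J = -2 + (-5*(-1 + 6) - 4)*(79 + 8) = -2 + (-5*5 - 4)*87 = -2 + (-25 - 4)*87 = -2 - 29*87 = -2 - 2523 = -2525)
J - 70*K(H(-2 - 1, 0)) = -2525 - 70*(5 + (-4 + (½)*0))/(-4 + (½)*0) = -2525 - 70*(5 + (-4 + 0))/(-4 + 0) = -2525 - 70*(5 - 4)/(-4) = -2525 - (-35)/2 = -2525 - 70*(-¼) = -2525 + 35/2 = -5015/2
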